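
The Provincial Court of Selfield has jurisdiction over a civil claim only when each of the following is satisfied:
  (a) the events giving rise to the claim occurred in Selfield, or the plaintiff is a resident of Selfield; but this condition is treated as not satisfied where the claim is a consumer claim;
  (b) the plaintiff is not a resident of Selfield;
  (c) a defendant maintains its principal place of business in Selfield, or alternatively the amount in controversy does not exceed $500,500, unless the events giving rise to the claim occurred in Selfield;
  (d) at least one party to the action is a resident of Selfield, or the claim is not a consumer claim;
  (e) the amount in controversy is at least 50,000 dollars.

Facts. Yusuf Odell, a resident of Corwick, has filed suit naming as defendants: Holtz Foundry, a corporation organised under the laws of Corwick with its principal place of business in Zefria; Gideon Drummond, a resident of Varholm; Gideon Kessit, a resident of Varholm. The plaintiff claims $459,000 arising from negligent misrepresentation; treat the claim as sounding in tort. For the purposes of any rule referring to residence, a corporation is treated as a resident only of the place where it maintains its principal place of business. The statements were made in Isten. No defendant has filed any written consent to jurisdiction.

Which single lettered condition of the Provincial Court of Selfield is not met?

The Provincial Court of Selfield:
  (a) The operative events occurred in Isten, not Selfield; the plaintiff resides in Corwick, not Selfield — none of the alternatives is met. Not met.
  (b) The plaintiff resides in Corwick, which is not Selfield. Condition met.
  (c) The amount in controversy is 459,000 dollars, within the USD 500,500 ceiling — that alternative is enough. Satisfied.
  (d) The claim is a tort claim, not a consumer claim — that alternative is enough. Condition met.
  (e) The amount in controversy is 459,000 dollars, which meets the USD 50,000 floor. Satisfied.
Only condition (a) fails.

(a)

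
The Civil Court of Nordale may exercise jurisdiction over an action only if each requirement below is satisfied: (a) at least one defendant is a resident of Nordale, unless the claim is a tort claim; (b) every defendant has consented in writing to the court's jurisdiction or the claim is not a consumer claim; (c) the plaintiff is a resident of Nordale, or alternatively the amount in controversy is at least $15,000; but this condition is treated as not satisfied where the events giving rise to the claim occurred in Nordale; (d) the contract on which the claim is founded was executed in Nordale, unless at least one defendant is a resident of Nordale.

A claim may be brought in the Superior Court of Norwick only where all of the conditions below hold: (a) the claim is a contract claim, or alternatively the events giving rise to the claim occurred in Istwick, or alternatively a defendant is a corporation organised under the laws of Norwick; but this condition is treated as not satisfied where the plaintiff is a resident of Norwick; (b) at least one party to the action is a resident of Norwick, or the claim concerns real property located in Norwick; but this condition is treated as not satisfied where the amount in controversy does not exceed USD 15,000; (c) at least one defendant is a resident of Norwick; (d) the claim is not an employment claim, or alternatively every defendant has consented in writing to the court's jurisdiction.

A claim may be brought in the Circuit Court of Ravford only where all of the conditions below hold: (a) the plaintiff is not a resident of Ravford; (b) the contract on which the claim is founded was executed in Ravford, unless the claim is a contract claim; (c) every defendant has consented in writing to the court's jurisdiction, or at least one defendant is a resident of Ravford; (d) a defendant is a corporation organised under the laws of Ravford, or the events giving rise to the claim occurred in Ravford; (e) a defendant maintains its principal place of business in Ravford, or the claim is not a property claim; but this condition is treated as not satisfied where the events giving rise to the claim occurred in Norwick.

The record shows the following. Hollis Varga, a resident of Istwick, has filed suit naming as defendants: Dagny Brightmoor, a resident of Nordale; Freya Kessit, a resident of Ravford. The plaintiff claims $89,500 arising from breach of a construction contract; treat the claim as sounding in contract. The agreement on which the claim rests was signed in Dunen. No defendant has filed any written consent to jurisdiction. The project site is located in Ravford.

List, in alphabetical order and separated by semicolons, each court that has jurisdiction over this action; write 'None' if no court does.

The Civil Court of Nordale:
  (a) Dagny Brightmoor resides in Nordale. Condition met.
  (b) The claim is a contract claim, not a consumer claim, so this disjunct is met. Condition met.
  (c) The amount in controversy is $89,500, which meets the USD 15,000 floor, which satisfies one of the alternatives. The exception is not triggered, since the operative events occurred in Ravford, not Nordale. Satisfied.
  (d) The contract was executed in Dunen, not Nordale. However, Dagny Brightmoor resides in Nordale, so the 'unless' proviso supplies this condition. Condition met.
  → Jurisdiction lies.
The Superior Court of Norwick:
  (a) The claim is a contract claim, so one alternative holds. The exception is not triggered, since the plaintiff resides in Istwick, not Norwick. Condition met.
  (b) No party resides in Norwick; the claim does not concern real property — no alternative holds. Condition not met.
  (c) No defendant resides in Norwick (they reside in Nordale, Ravford). Not met.
  (d) The claim is a contract claim, not an employment claim — that alternative is enough. Satisfied.
  → No jurisdiction.
The Circuit Court of Ravford:
  (a) The plaintiff resides in Istwick, which is not Ravford. Satisfied.
  (b) The contract was executed in Dunen, not Ravford. But the claim is a contract claim, and the 'unless' clause therefore excuses the requirement. Satisfied.
  (c) Freya Kessit resides in Ravford, so this disjunct is met. Condition met.
  (d) The operative events occurred in Ravford, which satisfies one of the alternatives. Met.
  (e) The claim is a contract claim, not a property claim, which satisfies one of the alternatives. The exception is not triggered, since the operative events occurred in Ravford, not Norwick. Satisfied.
  → All conditions met; jurisdiction exists.

the Circuit Court of Ravford; the Civil Court of Nordale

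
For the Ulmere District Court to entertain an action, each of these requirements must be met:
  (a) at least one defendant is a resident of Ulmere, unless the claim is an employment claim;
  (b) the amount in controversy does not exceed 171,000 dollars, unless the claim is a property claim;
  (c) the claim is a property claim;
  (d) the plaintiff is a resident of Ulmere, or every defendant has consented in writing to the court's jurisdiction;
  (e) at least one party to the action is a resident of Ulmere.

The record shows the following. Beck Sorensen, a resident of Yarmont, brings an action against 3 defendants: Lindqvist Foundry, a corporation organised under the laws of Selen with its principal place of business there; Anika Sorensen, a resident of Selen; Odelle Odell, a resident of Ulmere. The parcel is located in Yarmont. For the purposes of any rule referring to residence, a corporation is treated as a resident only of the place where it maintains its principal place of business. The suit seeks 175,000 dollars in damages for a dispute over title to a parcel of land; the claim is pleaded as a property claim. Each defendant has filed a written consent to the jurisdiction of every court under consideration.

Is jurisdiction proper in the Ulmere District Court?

The Ulmere District Court:
  (a) Odelle Odell resides in Ulmere. Condition met.
  (b) The amount in controversy is 175,000 dollars, above the USD 171,000 ceiling. However, the claim is a property claim, so the 'unless' proviso supplies this condition. Met.
  (c) The claim is a property claim. Satisfied.
  (d) Every defendant has filed written consent, so one alternative holds. Met.
  (e) Odelle Odell resides in Ulmere. Condition met.
  → All conditions met; jurisdiction exists.

Yes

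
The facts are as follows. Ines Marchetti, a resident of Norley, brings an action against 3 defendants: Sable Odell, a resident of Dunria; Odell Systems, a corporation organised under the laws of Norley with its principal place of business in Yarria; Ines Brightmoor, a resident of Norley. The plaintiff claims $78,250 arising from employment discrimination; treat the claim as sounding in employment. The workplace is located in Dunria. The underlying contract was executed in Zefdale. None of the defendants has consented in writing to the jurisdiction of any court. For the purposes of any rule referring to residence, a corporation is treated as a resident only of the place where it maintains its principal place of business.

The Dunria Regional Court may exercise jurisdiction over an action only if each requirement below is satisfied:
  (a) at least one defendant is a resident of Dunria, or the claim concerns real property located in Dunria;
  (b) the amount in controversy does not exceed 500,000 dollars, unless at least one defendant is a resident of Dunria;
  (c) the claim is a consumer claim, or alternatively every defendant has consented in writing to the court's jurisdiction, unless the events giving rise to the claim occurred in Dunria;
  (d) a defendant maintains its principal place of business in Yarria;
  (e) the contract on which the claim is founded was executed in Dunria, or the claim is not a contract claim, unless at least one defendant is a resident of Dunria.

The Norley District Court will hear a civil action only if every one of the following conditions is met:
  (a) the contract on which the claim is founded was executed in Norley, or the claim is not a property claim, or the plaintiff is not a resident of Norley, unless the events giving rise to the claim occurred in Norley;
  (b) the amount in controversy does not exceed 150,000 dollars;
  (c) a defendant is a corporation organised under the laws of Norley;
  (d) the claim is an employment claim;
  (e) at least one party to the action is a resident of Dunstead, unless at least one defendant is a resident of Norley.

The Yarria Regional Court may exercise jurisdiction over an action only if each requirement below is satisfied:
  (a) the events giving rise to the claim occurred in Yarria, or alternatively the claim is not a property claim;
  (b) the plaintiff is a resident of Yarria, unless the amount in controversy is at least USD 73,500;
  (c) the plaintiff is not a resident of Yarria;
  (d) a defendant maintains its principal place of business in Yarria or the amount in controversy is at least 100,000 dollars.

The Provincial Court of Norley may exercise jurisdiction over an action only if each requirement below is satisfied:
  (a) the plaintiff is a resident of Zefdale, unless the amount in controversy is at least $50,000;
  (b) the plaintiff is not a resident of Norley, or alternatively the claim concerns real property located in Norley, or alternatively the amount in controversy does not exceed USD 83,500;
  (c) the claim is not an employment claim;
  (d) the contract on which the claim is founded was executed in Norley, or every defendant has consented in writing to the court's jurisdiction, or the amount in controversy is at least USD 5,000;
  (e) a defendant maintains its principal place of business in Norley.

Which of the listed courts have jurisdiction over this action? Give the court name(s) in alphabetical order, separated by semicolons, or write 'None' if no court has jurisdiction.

the Dunria Regional Court; the Norley District Court; the Yarria Regional Court

The Dunria Regional Court:
  (a) Sable Odell resides in Dunria — that alternative is enough. Condition met.
  (b) The amount in controversy is 78,250 dollars, within the USD 500,000 ceiling. Condition met.
  (c) The claim is an employment claim, not a consumer claim; no such written consent has been filed — no alternative holds. The proviso rescues it, though: the operative events occurred in Dunria. Condition met.
  (d) Odell Systems has its principal place of business in Yarria. Condition met.
  (e) The claim is an employment claim, not a contract claim — that alternative is enough. Condition met.
  → All conditions met; jurisdiction exists.
The Norley District Court:
  (a) The claim is an employment claim, not a property claim, which satisfies one of the alternatives. Satisfied.
  (b) The amount in controversy is $78,250, within the 150,000 dollars ceiling. Satisfied.
  (c) Odell Systems is organised under the laws of Norley. Satisfied.
  (d) The claim is an employment claim. Condition met.
  (e) No party resides in Dunstead. However, Ines Brightmoor resides in Norley, so the 'unless' proviso supplies this condition. Met.
  → All conditions met; jurisdiction exists.
The Yarria Regional Court:
  (a) The claim is an employment claim, not a property claim, so one alternative holds. Met.
  (b) The plaintiff resides in Norley, not Yarria. However, the amount in controversy is 78,250 dollars, which meets the 73,500 dollars floor, so the 'unless' proviso supplies this condition. Satisfied.
  (c) The plaintiff resides in Norley, which is not Yarria. Met.
  (d) Odell Systems has its principal place of business in Yarria, which satisfies one of the alternatives. Satisfied.
  → All conditions met; jurisdiction exists.
The Provincial Court of Norley:
  (a) The plaintiff resides in Norley, not Zefdale. The proviso rescues it, though: the amount in controversy is USD 78,250, which meets the $50,000 floor. Satisfied.
  (b) The amount in controversy is USD 78,250, within the USD 83,500 ceiling, which satisfies one of the alternatives. Condition met.
  (c) The claim is an employment claim. Condition not met.
  (d) The amount in controversy is $78,250, which meets the 5,000 dollars floor, so one alternative holds. Satisfied.
  (e) The corporate defendant(s) have their principal place of business in Yarria, not Norley. Fails.
  → At least one condition fails; no jurisdiction.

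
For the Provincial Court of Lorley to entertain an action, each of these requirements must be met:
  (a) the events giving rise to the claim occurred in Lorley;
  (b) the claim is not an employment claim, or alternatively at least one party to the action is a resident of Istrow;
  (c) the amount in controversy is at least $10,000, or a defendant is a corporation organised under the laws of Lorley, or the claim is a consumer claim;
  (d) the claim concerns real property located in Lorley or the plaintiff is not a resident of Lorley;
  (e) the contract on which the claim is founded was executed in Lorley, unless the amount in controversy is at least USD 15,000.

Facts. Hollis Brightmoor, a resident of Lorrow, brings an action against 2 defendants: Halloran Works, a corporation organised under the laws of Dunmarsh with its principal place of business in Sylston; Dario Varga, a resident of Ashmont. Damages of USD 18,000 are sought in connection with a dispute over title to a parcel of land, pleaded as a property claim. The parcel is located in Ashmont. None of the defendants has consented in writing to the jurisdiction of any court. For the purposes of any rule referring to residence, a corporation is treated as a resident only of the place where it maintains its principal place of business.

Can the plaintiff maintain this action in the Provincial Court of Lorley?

No

The Provincial Court of Lorley:
  (a) The operative events occurred in Ashmont, not Lorley. Not satisfied.
  (b) The claim is a property claim, not an employment claim, so one alternative holds. Met.
  (c) The amount in controversy is 18,000 dollars, which meets the 10,000 dollars floor, which satisfies one of the alternatives. Met.
  (d) The plaintiff resides in Lorrow, which is not Lorley, so one alternative holds. Condition met.
  (e) No contract (and hence no place of execution) is alleged. The proviso rescues it, though: the amount in controversy is USD 18,000, which meets the 15,000 dollars floor. Satisfied.
  → Not every requirement is met — no jurisdiction.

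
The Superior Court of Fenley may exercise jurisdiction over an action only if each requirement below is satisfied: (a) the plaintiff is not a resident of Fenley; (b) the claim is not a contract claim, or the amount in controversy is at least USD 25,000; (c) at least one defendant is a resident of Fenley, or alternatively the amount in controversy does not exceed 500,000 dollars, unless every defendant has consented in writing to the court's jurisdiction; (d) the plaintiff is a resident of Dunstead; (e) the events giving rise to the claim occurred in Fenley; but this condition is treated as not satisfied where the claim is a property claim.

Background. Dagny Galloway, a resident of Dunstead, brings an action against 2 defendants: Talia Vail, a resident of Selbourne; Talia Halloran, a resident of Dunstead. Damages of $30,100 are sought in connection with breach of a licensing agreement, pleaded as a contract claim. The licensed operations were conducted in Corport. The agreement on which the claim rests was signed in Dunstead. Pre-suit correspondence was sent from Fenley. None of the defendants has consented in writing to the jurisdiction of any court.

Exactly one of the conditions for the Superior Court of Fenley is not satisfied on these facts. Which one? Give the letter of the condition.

The Superior Court of Fenley:
  (a) The plaintiff resides in Dunstead, which is not Fenley. Condition met.
  (b) The amount in controversy is $30,100, which meets the 25,000 dollars floor, so this disjunct is met. Met.
  (c) The amount in controversy is $30,100, within the 500,000 dollars ceiling — that alternative is enough. Condition met.
  (d) The plaintiff resides in Dunstead. Met.
  (e) The operative events occurred in Corport, not Fenley. Fails.
Only condition (e) fails.

(e)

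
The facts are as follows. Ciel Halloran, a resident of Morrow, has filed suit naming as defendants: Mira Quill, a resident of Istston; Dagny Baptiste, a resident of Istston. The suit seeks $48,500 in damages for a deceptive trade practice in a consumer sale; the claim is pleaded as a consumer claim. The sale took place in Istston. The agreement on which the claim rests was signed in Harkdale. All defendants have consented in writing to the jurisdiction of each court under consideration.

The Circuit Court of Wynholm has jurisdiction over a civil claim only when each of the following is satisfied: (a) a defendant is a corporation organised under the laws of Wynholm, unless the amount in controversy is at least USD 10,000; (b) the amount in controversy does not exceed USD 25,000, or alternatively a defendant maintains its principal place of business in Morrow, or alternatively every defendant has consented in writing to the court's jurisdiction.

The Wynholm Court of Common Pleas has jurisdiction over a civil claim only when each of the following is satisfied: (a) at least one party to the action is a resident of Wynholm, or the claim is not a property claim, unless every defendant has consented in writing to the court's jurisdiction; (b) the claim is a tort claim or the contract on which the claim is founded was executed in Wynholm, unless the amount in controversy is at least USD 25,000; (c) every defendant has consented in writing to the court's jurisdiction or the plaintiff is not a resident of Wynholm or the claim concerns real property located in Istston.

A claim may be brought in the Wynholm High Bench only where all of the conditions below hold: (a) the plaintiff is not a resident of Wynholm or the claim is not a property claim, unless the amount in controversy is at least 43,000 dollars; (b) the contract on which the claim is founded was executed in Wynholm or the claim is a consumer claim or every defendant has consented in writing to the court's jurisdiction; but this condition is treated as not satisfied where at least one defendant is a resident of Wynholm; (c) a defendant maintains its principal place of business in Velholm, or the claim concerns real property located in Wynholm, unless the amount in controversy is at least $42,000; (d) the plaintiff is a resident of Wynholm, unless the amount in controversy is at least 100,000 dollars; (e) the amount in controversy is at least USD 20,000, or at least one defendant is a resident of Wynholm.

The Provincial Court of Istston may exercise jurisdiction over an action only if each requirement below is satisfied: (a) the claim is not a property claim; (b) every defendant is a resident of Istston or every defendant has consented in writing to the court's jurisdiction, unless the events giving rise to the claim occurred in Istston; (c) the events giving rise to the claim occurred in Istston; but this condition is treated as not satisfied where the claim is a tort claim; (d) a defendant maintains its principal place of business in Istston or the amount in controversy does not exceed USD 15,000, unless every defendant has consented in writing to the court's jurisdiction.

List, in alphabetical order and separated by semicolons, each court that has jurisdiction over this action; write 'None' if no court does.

The Circuit Court of Wynholm:
  (a) No defendant is a corporation. But the amount in controversy is $48,500, which meets the 10,000 dollars floor, and the 'unless' clause therefore excuses the requirement. Condition met.
  (b) Every defendant has filed written consent, which satisfies one of the alternatives. Met.
  → All conditions met; jurisdiction exists.
The Wynholm Court of Common Pleas:
  (a) The claim is a consumer claim, not a property claim, so one alternative holds. Condition met.
  (b) The claim is a consumer claim, not a tort claim; the contract was executed in Harkdale, not Wynholm — every alternative fails. But the amount in controversy is USD 48,500, which meets the USD 25,000 floor, and the 'unless' clause therefore excuses the requirement. Condition met.
  (c) Every defendant has filed written consent, so one alternative holds. Met.
  → The court has jurisdiction.
The Wynholm High Bench:
  (a) The plaintiff resides in Morrow, which is not Wynholm — that alternative is enough. Condition met.
  (b) The claim is a consumer claim, which satisfies one of the alternatives. And the carve-out is inapplicable — no defendant resides in Wynholm (they reside in Istston, Istston). Condition met.
  (c) No defendant is a corporation; the claim does not concern real property — none of the alternatives is met. But the amount in controversy is 48,500 dollars, which meets the 42,000 dollars floor, and the 'unless' clause therefore excuses the requirement. Met.
  (d) The plaintiff resides in Morrow, not Wynholm. The proviso offers no rescue either, since the amount in controversy is USD 48,500, below the USD 100,000 floor. Condition not met.
  (e) The amount in controversy is USD 48,500, which meets the 20,000 dollars floor, so one alternative holds. Met.
  → Not every requirement is met — no jurisdiction.
The Provincial Court of Istston:
  (a) The claim is a consumer claim, not a property claim. Met.
  (b) The defendants reside as follows — Mira Quill in Istston, Dagny Baptiste in Istston — all in Istston, which satisfies one of the alternatives. Satisfied.
  (c) The operative events occurred in Istston. The carve-out does not apply: the claim is a consumer claim, not a tort claim. Condition met.
  (d) No defendant is a corporation; the amount in controversy is 48,500 dollars, above the 15,000 dollars ceiling — no alternative holds. The proviso rescues it, though: every defendant has filed written consent. Met.
  → Jurisdiction lies.

the Circuit Court of Wynholm; the Provincial Court of Istston; the Wynholm Court of Common Pleas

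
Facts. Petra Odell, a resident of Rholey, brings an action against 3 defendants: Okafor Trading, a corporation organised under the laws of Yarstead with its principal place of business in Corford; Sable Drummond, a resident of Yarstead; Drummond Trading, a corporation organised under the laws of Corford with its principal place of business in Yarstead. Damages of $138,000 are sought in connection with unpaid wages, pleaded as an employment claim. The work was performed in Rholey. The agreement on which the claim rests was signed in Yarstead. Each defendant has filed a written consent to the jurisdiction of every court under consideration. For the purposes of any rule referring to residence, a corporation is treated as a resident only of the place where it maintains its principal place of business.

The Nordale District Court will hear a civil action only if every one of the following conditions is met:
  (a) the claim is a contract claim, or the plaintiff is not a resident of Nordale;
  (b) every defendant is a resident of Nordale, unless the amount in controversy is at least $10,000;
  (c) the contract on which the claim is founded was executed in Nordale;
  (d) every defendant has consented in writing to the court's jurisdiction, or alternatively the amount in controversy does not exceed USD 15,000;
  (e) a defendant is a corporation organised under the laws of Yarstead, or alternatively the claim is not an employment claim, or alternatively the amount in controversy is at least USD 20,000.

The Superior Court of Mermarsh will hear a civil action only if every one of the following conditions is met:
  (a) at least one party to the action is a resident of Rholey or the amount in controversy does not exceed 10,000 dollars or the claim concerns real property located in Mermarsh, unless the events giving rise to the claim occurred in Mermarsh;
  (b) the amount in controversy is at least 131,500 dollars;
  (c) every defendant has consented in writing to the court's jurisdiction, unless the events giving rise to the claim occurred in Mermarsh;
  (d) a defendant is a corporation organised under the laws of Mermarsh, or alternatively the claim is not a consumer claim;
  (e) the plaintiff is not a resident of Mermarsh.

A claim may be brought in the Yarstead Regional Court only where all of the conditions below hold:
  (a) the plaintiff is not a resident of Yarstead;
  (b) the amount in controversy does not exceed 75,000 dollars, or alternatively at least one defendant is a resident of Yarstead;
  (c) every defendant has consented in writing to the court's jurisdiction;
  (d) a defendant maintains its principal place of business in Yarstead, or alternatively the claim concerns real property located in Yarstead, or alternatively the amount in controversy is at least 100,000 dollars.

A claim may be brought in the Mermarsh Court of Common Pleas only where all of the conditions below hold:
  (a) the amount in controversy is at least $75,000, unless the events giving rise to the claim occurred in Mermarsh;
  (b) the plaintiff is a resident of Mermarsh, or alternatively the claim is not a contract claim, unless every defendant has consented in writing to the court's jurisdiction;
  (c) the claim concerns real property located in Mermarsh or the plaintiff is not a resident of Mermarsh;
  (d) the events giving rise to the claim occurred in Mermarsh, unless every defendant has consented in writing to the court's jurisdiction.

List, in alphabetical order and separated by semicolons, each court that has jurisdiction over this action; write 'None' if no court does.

The Nordale District Court:
  (a) The plaintiff resides in Rholey, which is not Nordale — that alternative is enough. Condition met.
  (b) The defendants reside as follows — Okafor Trading in Corford, Sable Drummond in Yarstead, Drummond Trading in Yarstead — not all in Nordale. But the amount in controversy is USD 138,000, which meets the 10,000 dollars floor, and the 'unless' clause therefore excuses the requirement. Satisfied.
  (c) The contract was executed in Yarstead, not Nordale. Not met.
  (d) Every defendant has filed written consent, so this disjunct is met. Satisfied.
  (e) Okafor Trading is organised under the laws of Yarstead, so one alternative holds. Met.
  → The court lacks jurisdiction.
The Superior Court of Mermarsh:
  (a) Petra Odell resides in Rholey, so this disjunct is met. Condition met.
  (b) The amount in controversy is $138,000, which meets the USD 131,500 floor. Satisfied.
  (c) Every defendant has filed written consent. Met.
  (d) The claim is an employment claim, not a consumer claim, so one alternative holds. Satisfied.
  (e) The plaintiff resides in Rholey, which is not Mermarsh. Satisfied.
  → Every requirement is satisfied — jurisdiction.
The Yarstead Regional Court:
  (a) The plaintiff resides in Rholey, which is not Yarstead. Met.
  (b) Sable Drummond resides in Yarstead, so this disjunct is met. Satisfied.
  (c) Every defendant has filed written consent. Satisfied.
  (d) Drummond Trading has its principal place of business in Yarstead, so this disjunct is met. Satisfied.
  → Jurisdiction lies.
The Mermarsh Court of Common Pleas:
  (a) The amount in controversy is 138,000 dollars, which meets the $75,000 floor. Condition met.
  (b) The claim is an employment claim, not a contract claim — that alternative is enough. Satisfied.
  (c) The plaintiff resides in Rholey, which is not Mermarsh, so one alternative holds. Satisfied.
  (d) The operative events occurred in Rholey, not Mermarsh. However, every defendant has filed written consent, so the 'unless' proviso supplies this condition. Condition met.
  → Every requirement is satisfied — jurisdiction.

the Mermarsh Court of Common Pleas; the Superior Court of Mermarsh; the Yarstead Regional Court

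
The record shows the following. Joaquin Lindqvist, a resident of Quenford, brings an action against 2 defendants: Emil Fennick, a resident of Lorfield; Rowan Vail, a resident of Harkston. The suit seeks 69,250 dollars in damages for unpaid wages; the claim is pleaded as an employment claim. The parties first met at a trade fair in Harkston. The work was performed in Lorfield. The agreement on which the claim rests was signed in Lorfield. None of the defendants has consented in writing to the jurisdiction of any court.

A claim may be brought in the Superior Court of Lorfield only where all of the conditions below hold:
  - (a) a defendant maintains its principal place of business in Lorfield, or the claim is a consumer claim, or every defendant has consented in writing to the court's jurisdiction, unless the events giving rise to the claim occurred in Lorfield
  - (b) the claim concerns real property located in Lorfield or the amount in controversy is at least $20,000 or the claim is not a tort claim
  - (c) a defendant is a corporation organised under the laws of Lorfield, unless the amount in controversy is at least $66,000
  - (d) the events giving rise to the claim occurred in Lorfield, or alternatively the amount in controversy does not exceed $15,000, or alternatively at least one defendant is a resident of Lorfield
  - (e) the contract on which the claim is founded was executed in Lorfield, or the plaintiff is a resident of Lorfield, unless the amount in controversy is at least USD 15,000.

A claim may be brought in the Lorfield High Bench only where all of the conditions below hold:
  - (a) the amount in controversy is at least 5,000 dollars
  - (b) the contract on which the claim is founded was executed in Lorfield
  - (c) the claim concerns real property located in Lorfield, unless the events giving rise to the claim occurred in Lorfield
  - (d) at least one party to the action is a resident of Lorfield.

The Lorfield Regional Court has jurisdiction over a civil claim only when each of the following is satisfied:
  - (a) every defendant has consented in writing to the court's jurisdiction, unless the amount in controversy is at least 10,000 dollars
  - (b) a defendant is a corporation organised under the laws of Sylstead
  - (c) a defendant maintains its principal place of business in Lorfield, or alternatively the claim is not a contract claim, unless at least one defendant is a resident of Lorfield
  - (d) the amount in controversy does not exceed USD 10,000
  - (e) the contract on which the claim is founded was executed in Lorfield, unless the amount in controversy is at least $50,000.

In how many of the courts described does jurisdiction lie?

2

The Superior Court of Lorfield:
  (a) No defendant is a corporation; the claim is an employment claim, not a consumer claim; no such written consent has been filed — none of the alternatives is met. The proviso rescues it, though: the operative events occurred in Lorfield. Condition met.
  (b) The amount in controversy is $69,250, which meets the USD 20,000 floor, so one alternative holds. Satisfied.
  (c) No defendant is a corporation. The proviso rescues it, though: the amount in controversy is USD 69,250, which meets the 66,000 dollars floor. Met.
  (d) The operative events occurred in Lorfield, so one alternative holds. Satisfied.
  (e) The contract was executed in Lorfield — that alternative is enough. Met.
  → The court has jurisdiction.
The Lorfield High Bench:
  (a) The amount in controversy is $69,250, which meets the 5,000 dollars floor. Satisfied.
  (b) The contract was executed in Lorfield. Met.
  (c) The claim does not concern real property. The proviso rescues it, though: the operative events occurred in Lorfield. Condition met.
  (d) Emil Fennick resides in Lorfield. Satisfied.
  → All conditions met; jurisdiction exists.
The Lorfield Regional Court:
  (a) No such written consent has been filed. The proviso rescues it, though: the amount in controversy is $69,250, which meets the $10,000 floor. Condition met.
  (b) No defendant is a corporation. Condition not met.
  (c) The claim is an employment claim, not a contract claim, which satisfies one of the alternatives. Satisfied.
  (d) The amount in controversy is 69,250 dollars, above the $10,000 ceiling. Condition not met.
  (e) The contract was executed in Lorfield. Met.
  → Not every requirement is met — no jurisdiction.
Courts with jurisdiction: the Superior Court of Lorfield, the Lorfield High Bench — 2 in total.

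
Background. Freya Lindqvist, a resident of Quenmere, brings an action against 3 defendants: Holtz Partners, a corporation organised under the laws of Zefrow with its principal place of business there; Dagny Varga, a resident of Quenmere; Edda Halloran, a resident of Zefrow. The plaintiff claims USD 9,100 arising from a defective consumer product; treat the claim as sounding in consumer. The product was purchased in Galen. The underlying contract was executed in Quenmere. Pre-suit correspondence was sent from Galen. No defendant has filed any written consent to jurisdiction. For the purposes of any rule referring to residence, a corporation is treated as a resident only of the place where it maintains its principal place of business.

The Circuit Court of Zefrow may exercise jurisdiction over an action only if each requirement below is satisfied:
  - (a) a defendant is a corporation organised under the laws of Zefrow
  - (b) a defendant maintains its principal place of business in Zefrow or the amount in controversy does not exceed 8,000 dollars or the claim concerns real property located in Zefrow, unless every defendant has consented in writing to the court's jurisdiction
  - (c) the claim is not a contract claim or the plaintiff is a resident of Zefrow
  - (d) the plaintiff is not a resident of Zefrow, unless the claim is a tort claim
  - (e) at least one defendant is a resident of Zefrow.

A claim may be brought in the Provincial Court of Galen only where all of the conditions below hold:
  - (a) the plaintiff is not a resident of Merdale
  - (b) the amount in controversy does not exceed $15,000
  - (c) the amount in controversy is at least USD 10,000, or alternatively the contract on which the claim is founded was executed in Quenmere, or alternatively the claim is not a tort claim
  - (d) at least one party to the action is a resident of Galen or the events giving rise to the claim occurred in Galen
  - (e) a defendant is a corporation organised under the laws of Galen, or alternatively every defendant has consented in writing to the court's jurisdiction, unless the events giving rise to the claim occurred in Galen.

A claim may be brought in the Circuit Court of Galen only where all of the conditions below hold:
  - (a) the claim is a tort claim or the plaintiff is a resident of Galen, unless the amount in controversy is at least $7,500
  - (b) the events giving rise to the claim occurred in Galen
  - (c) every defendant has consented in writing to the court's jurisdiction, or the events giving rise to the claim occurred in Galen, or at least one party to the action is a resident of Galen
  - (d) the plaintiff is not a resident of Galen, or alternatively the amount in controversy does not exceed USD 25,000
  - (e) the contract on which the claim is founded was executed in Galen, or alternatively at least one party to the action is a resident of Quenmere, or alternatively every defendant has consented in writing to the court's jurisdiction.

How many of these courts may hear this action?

3

The Circuit Court of Zefrow:
  (a) Holtz Partners is organised under the laws of Zefrow. Satisfied.
  (b) Holtz Partners has its principal place of business in Zefrow — that alternative is enough. Condition met.
  (c) The claim is a consumer claim, not a contract claim, so one alternative holds. Satisfied.
  (d) The plaintiff resides in Quenmere, which is not Zefrow. Satisfied.
  (e) Holtz Partners resides in Zefrow. Met.
  → The court has jurisdiction.
The Provincial Court of Galen:
  (a) The plaintiff resides in Quenmere, which is not Merdale. Condition met.
  (b) The amount in controversy is USD 9,100, within the 15,000 dollars ceiling. Condition met.
  (c) The contract was executed in Quenmere — that alternative is enough. Satisfied.
  (d) The operative events occurred in Galen, so one alternative holds. Condition met.
  (e) The corporate defendant(s) are organised in Zefrow, not Galen; no such written consent has been filed — none of the alternatives is met. The proviso rescues it, though: the operative events occurred in Galen. Met.
  → The court has jurisdiction.
The Circuit Court of Galen:
  (a) The claim is a consumer claim, not a tort claim; the plaintiff resides in Quenmere, not Galen — every alternative fails. But the amount in controversy is $9,100, which meets the $7,500 floor, and the 'unless' clause therefore excuses the requirement. Satisfied.
  (b) The operative events occurred in Galen. Satisfied.
  (c) The operative events occurred in Galen, which satisfies one of the alternatives. Met.
  (d) The plaintiff resides in Quenmere, which is not Galen, so one alternative holds. Condition met.
  (e) Freya Lindqvist resides in Quenmere, which satisfies one of the alternatives. Satisfied.
  → Every requirement is satisfied — jurisdiction.
Courts with jurisdiction: the Circuit Court of Zefrow, the Provincial Court of Galen, the Circuit Court of Galen — 3 in total.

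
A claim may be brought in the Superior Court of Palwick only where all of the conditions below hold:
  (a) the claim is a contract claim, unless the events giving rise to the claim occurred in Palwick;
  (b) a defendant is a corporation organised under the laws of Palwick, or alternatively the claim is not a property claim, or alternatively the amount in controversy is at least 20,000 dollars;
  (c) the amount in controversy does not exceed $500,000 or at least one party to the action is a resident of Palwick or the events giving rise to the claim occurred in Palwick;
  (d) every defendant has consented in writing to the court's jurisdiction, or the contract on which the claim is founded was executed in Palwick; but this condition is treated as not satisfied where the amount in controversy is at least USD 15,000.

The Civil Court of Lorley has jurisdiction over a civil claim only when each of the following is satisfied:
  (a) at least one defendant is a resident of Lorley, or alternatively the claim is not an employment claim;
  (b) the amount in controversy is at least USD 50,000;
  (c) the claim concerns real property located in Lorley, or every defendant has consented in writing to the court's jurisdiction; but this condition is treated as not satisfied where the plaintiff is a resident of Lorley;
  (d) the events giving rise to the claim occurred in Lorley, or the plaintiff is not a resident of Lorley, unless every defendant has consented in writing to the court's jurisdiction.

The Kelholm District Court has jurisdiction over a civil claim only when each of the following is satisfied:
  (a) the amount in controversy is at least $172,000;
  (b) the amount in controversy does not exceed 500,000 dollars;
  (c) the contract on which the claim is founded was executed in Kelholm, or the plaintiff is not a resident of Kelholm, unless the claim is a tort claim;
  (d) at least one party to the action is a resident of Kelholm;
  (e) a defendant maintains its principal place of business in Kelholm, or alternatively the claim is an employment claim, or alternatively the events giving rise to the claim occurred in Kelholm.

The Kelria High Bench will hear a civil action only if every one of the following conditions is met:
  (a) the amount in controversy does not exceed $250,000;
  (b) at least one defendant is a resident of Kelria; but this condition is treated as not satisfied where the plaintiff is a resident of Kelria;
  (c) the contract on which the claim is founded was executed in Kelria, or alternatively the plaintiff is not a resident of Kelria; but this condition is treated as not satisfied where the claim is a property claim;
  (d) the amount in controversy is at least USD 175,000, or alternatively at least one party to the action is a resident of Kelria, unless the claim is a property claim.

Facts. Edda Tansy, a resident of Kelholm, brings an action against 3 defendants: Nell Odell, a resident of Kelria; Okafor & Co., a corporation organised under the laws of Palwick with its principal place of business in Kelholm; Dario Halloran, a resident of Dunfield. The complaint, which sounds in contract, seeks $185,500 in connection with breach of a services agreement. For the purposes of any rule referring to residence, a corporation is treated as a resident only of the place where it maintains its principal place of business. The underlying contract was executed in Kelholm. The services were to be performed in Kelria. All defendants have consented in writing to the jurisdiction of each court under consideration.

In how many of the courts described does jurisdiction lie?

The Superior Court of Palwick:
  (a) The claim is a contract claim. Satisfied.
  (b) Okafor & Co. is organised under the laws of Palwick, which satisfies one of the alternatives. Met.
  (c) The amount in controversy is $185,500, within the 500,000 dollars ceiling, which satisfies one of the alternatives. Condition met.
  (d) Every defendant has filed written consent — that alternative is enough. But the amount in controversy is USD 185,500, which meets the $15,000 floor, triggering the carve-out and defeating this condition. Condition not met.
  → No jurisdiction.
The Civil Court of Lorley:
  (a) The claim is a contract claim, not an employment claim — that alternative is enough. Met.
  (b) The amount in controversy is 185,500 dollars, which meets the 50,000 dollars floor. Condition met.
  (c) Every defendant has filed written consent, which satisfies one of the alternatives. The exception is not triggered, since the plaintiff resides in Kelholm, not Lorley. Condition met.
  (d) The plaintiff resides in Kelholm, which is not Lorley, so this disjunct is met. Satisfied.
  → Every requirement is satisfied — jurisdiction.
The Kelholm District Court:
  (a) The amount in controversy is USD 185,500, which meets the $172,000 floor. Satisfied.
  (b) The amount in controversy is $185,500, within the $500,000 ceiling. Met.
  (c) The contract was executed in Kelholm, which satisfies one of the alternatives. Condition met.
  (d) Edda Tansy resides in Kelholm. Condition met.
  (e) Okafor & Co. has its principal place of business in Kelholm — that alternative is enough. Condition met.
  → Jurisdiction lies.
The Kelria High Bench:
  (a) The amount in controversy is 185,500 dollars, within the $250,000 ceiling. Met.
  (b) Nell Odell resides in Kelria. The exception is not triggered, since the plaintiff resides in Kelholm, not Kelria. Met.
  (c) The plaintiff resides in Kelholm, which is not Kelria, which satisfies one of the alternatives. The carve-out does not apply: the claim is a contract claim, not a property claim. Met.
  (d) The amount in controversy is USD 185,500, which meets the USD 175,000 floor, so one alternative holds. Condition met.
  → Jurisdiction lies.
Courts with jurisdiction: the Civil Court of Lorley, the Kelholm District Court, the Kelria High Bench — 3 in total.

3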